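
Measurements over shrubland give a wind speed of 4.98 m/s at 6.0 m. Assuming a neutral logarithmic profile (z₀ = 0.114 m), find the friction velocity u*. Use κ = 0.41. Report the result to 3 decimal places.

Log law: V(z) = (u*/κ) · ln(z/z₀) ⇒ u* = κ · V / ln(z/z₀)
u* = 0.41 × 4.98 / ln(6.0/0.114) = 0.41 × 4.98 / 3.9633
   = 2.0418 / 3.9633 = 0.5152 m/s

u* ≈ 0.515 m/s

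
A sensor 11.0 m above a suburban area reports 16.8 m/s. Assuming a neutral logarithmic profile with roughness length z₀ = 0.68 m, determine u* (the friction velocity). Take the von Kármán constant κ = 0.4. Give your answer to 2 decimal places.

Log law: V(z) = (u*/κ) · ln(z/z₀) ⇒ u* = κ · V / ln(z/z₀)
u* = 0.4 × 16.8 / ln(11.0/0.68) = 0.4 × 16.8 / 2.7836
   = 6.7200 / 2.7836 = 2.4142 m/s

u* ≈ 2.41 m/s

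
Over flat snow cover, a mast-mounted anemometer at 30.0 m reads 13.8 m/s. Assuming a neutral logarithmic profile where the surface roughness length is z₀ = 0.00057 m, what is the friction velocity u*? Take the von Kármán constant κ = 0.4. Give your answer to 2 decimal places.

Log law: V(z) = (u*/κ) · ln(z/z₀) ⇒ u* = κ · V / ln(z/z₀)
u* = 0.4 × 13.8 / ln(30.0/0.00057) = 0.4 × 13.8 / 10.8711
   = 5.5200 / 10.8711 = 0.5078 m/s

u* ≈ 0.51 m/s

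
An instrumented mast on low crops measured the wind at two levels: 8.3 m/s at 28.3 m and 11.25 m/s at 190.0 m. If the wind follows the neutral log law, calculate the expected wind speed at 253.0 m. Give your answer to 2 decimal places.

11.69 m/s

Log law: V ∝ ln(z/z₀). From the pair, with r = V₁/V₂ = 0.73778,
ln z₀ = (ln z₁ − r·ln z₂)/(1 − r) = (3.3429 − 0.73778×5.2470)/0.26222 = -2.0146 → z₀ = 0.1334 m
V₃ = V₁ · ln(z₃/z₀)/ln(z₁/z₀) = 8.3 × 7.5480/5.3575 = 11.6936 m/s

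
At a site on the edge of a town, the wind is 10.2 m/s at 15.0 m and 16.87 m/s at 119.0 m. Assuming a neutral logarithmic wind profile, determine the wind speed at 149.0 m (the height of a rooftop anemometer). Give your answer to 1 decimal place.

Log law: V ∝ ln(z/z₀). From the pair, with r = V₁/V₂ = 0.60462,
ln z₀ = (ln z₁ − r·ln z₂)/(1 − r) = (2.7081 − 0.60462×4.7791)/0.39538 = -0.4591 → z₀ = 0.6318 m
V₃ = V₁ · ln(z₃/z₀)/ln(z₁/z₀) = 10.2 × 5.4631/3.1672 = 17.5941 m/s

17.6 m/s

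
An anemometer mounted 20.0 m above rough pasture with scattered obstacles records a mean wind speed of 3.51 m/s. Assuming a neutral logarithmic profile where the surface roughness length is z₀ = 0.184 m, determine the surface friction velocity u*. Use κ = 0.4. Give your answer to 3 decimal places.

Log law: V(z) = (u*/κ) · ln(z/z₀) ⇒ u* = κ · V / ln(z/z₀)
u* = 0.4 × 3.51 / ln(20.0/0.184) = 0.4 × 3.51 / 4.6886
   = 1.4040 / 4.6886 = 0.2995 m/s

u* ≈ 0.299 m/s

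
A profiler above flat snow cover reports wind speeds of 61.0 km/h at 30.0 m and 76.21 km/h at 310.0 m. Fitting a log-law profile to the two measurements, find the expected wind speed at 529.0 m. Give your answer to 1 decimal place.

79.7 km/h

Log law: V ∝ ln(z/z₀). From the pair, with r = V₁/V₂ = 0.80042,
ln z₀ = (ln z₁ − r·ln z₂)/(1 − r) = (3.4012 − 0.80042×5.7366)/0.19958 = -5.9649 → z₀ = 0.002567 m
V₃ = V₁ · ln(z₃/z₀)/ln(z₁/z₀) = 61.0 × 12.2359/9.3661 = 79.6906 km/h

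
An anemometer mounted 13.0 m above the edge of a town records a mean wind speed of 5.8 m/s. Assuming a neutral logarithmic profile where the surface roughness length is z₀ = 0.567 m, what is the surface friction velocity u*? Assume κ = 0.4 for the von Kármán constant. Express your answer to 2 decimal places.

u* ≈ 0.74 m/s

Log law: V(z) = (u*/κ) · ln(z/z₀) ⇒ u* = κ · V / ln(z/z₀)
u* = 0.4 × 5.8 / ln(13.0/0.567) = 0.4 × 5.8 / 3.1323
   = 2.3200 / 3.1323 = 0.7407 m/s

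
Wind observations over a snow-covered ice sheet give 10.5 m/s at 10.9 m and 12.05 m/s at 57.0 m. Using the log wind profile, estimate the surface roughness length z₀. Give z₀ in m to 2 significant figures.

Log law: V(z) ∝ ln(z/z₀). With r = V₁/V₂ = 10.5/12.05 = 0.87137,
r · ln(z₂/z₀) = ln(z₁/z₀) ⇒ ln z₀ = (ln z₁ − r·ln z₂)/(1 − r)
ln z₀ = (2.38876 − 0.87137×4.04305) / 0.12863 = -8.8177
z₀ = exp(-8.8177) = 0.0001481 m

z₀ ≈ 0.00015 m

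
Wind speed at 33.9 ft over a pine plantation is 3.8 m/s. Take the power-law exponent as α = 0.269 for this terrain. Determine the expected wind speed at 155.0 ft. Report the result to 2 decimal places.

5.72 m/s

Power-law profile: V₂ = V₁ · (z₂/z₁)^α
V₂ = 3.8 × (155.0/33.9)^0.269 = 3.8 × (4.5723)^0.269
    = 3.8 × 1.5051 = 5.7195 m/s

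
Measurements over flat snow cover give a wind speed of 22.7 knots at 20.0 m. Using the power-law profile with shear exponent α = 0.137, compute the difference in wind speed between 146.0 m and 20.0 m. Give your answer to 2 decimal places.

Power law: V₂ = V₁ · (z₂/z₁)^α = 22.7 × (7.3000)^0.137 = 29.8058 knots
ΔV = 29.8058 − 22.7 = 7.1058 knots

7.11 knots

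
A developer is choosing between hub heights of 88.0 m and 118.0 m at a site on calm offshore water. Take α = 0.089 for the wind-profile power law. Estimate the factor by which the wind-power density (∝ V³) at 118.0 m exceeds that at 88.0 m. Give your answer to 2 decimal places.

1.08

Speed ratio: V_B/V_A = (z_B/z_A)^α = (118.0/88.0)^0.089 = (1.3409)^0.089 = 1.02645
Power-density ratio: P_B/P_A = (V_B/V_A)³ = (1.02645)³ = 1.08147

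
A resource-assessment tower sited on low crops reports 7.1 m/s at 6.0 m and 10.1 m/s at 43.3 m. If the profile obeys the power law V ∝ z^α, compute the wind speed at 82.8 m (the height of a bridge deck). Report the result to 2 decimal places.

11.34 m/s

First find α: α = ln(V₂/V₁)/ln(z₂/z₁) = ln(10.1/7.1)/ln(43.3/6.0) = 0.35244/1.97639 = 0.1783
Extrapolate from 43.3 m to 82.8 m: V₃ = 10.1 × (82.8/43.3)^0.1783 = 10.1 × 1.1226 = 11.3378 m/s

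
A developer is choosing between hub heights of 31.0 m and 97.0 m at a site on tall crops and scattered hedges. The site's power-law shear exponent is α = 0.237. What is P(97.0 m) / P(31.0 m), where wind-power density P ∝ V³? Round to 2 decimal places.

Speed ratio: V_B/V_A = (z_B/z_A)^α = (97.0/31.0)^0.237 = (3.1290)^0.237 = 1.31043
Power-density ratio: P_B/P_A = (V_B/V_A)³ = (1.31043)³ = 2.25028

2.25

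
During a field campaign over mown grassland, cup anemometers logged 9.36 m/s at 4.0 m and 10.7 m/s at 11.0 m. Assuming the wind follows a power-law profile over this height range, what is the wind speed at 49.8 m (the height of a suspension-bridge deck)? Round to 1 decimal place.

13.1 m/s

First find α: α = ln(V₂/V₁)/ln(z₂/z₁) = ln(10.7/9.36)/ln(11.0/4.0) = 0.13380/1.01160 = 0.1323
Extrapolate from 11.0 m to 49.8 m: V₃ = 10.7 × (49.8/11.0)^0.1323 = 10.7 × 1.2211 = 13.0655 m/s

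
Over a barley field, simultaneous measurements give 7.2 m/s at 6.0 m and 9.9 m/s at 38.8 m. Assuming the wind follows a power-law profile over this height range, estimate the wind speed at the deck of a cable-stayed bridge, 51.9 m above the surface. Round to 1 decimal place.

First find α: α = ln(V₂/V₁)/ln(z₂/z₁) = ln(9.9/7.2)/ln(38.8/6.0) = 0.31845/1.86666 = 0.1706
Extrapolate from 38.8 m to 51.9 m: V₃ = 9.9 × (51.9/38.8)^0.1706 = 9.9 × 1.0509 = 10.4037 m/s

10.4 m/s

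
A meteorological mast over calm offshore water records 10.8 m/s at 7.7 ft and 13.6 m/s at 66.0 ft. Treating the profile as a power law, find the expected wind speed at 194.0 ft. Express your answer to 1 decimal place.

15.3 m/s

First find α: α = ln(V₂/V₁)/ln(z₂/z₁) = ln(13.6/10.8)/ln(66.0/7.7) = 0.23052/2.14843 = 0.1073
Extrapolate from 66.0 ft to 194.0 ft: V₃ = 13.6 × (194.0/66.0)^0.1073 = 13.6 × 1.1226 = 15.2680 m/s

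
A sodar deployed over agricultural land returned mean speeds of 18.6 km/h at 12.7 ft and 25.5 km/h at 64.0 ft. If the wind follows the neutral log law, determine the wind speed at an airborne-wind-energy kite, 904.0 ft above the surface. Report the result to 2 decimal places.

Log law: V ∝ ln(z/z₀). From the pair, with r = V₁/V₂ = 0.72941,
ln z₀ = (ln z₁ − r·ln z₂)/(1 − r) = (2.5416 − 0.72941×4.1589)/0.27059 = -1.8180 → z₀ = 0.1623 ft
V₃ = V₁ · ln(z₃/z₀)/ln(z₁/z₀) = 18.6 × 8.6249/4.3596 = 36.7973 km/h

36.80 km/h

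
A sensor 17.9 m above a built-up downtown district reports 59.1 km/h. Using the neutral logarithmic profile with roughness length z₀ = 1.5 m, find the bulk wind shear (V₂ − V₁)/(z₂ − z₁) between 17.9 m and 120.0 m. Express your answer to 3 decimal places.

0.444 km/h/m

Log law: V₂ = V₁ · ln(z₂/z₀)/ln(z₁/z₀) = 59.1 × 4.3820/2.4793 = 104.4545 km/h
ΔV/Δz = (104.4545 − 59.1)/(120.0 − 17.9) = 45.3545/102.1000 = 0.44422 km/h/m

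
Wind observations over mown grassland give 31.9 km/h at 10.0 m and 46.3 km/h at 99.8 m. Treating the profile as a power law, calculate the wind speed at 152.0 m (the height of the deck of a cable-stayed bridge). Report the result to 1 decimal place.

49.6 km/h

First find α: α = ln(V₂/V₁)/ln(z₂/z₁) = ln(46.3/31.9)/ln(99.8/10.0) = 0.37254/2.30058 = 0.1619
Extrapolate from 99.8 m to 152.0 m: V₃ = 46.3 × (152.0/99.8)^0.1619 = 46.3 × 1.0705 = 49.5642 km/h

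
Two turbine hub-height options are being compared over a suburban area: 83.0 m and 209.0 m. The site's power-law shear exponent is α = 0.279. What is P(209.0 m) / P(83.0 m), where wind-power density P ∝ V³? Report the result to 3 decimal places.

2.166

Speed ratio: V_B/V_A = (z_B/z_A)^α = (209.0/83.0)^0.279 = (2.5181)^0.279 = 1.29389
Power-density ratio: P_B/P_A = (V_B/V_A)³ = (1.29389)³ = 2.16618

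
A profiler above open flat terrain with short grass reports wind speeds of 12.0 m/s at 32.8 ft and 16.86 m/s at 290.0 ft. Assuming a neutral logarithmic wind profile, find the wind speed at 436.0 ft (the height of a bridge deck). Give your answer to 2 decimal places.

17.77 m/s

Log law: V ∝ ln(z/z₀). From the pair, with r = V₁/V₂ = 0.71174,
ln z₀ = (ln z₁ − r·ln z₂)/(1 − r) = (3.4904 − 0.71174×5.6699)/0.28826 = -1.8909 → z₀ = 0.1509 ft
V₃ = V₁ · ln(z₃/z₀)/ln(z₁/z₀) = 12.0 × 7.9686/5.3814 = 17.7693 m/s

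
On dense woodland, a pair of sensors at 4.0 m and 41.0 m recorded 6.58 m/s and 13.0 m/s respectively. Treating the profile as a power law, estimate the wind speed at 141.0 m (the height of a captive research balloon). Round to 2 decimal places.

First find α: α = ln(V₂/V₁)/ln(z₂/z₁) = ln(13.0/6.58)/ln(41.0/4.0) = 0.68091/2.32728 = 0.2926
Extrapolate from 41.0 m to 141.0 m: V₃ = 13.0 × (141.0/41.0)^0.2926 = 13.0 × 1.4353 = 18.6592 m/s

18.66 m/s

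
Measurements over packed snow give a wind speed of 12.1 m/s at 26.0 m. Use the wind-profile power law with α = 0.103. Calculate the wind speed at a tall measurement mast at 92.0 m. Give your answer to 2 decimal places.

13.78 m/s

Power-law profile: V₂ = V₁ · (z₂/z₁)^α
V₂ = 12.1 × (92.0/26.0)^0.103 = 12.1 × (3.5385)^0.103
    = 12.1 × 1.1390 = 13.7820 m/s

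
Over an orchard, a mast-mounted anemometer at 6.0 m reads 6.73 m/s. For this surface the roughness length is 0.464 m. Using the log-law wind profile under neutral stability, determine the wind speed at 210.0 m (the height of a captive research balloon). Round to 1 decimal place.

Log law: V(z) ∝ ln(z/z₀), so V₂/V₁ = ln(z₂/z₀) / ln(z₁/z₀).
ln(210.0/0.464) = 6.1150, ln(6.0/0.464) = 2.5596
V₂ = 6.73 × 6.1150/2.5596 = 6.73 × 2.3890 = 16.0780 m/s

16.1 m/s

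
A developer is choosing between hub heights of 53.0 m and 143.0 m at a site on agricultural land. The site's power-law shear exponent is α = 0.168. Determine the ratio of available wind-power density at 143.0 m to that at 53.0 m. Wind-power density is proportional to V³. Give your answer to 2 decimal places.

Speed ratio: V_B/V_A = (z_B/z_A)^α = (143.0/53.0)^0.168 = (2.6981)^0.168 = 1.18146
Power-density ratio: P_B/P_A = (V_B/V_A)³ = (1.18146)³ = 1.64913

1.65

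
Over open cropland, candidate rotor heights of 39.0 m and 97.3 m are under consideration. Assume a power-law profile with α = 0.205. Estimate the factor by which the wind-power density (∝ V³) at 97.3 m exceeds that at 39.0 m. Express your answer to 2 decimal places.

Speed ratio: V_B/V_A = (z_B/z_A)^α = (97.3/39.0)^0.205 = (2.4949)^0.205 = 1.20613
Power-density ratio: P_B/P_A = (V_B/V_A)³ = (1.20613)³ = 1.75463

1.75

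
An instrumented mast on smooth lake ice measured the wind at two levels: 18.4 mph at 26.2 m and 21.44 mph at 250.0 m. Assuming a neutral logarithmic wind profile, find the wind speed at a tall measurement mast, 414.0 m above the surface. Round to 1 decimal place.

22.1 mph

Log law: V ∝ ln(z/z₀). From the pair, with r = V₁/V₂ = 0.85821,
ln z₀ = (ln z₁ − r·ln z₂)/(1 − r) = (3.2658 − 0.85821×5.5215)/0.14179 = -10.3872 → z₀ = 0.00003083 m
V₃ = V₁ · ln(z₃/z₀)/ln(z₁/z₀) = 18.4 × 16.4130/13.6529 = 22.1198 mph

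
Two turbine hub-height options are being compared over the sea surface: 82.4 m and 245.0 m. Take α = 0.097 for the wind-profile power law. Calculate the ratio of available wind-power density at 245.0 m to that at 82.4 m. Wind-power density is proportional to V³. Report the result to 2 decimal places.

1.37

Speed ratio: V_B/V_A = (z_B/z_A)^α = (245.0/82.4)^0.097 = (2.9733)^0.097 = 1.11149
Power-density ratio: P_B/P_A = (V_B/V_A)³ = (1.11149)³ = 1.37313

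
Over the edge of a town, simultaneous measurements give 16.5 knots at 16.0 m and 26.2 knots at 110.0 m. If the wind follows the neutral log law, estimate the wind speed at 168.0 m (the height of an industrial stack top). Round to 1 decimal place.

Log law: V ∝ ln(z/z₀). From the pair, with r = V₁/V₂ = 0.62977,
ln z₀ = (ln z₁ − r·ln z₂)/(1 − r) = (2.7726 − 0.62977×4.7005)/0.37023 = -0.5068 → z₀ = 0.6024 m
V₃ = V₁ · ln(z₃/z₀)/ln(z₁/z₀) = 16.5 × 5.6308/3.2794 = 28.3307 knots

28.3 knots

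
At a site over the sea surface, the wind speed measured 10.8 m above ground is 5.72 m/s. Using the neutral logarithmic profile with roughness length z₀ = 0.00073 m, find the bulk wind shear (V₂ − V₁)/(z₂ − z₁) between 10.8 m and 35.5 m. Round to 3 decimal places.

0.029 m/s/m

Log law: V₂ = V₁ · ln(z₂/z₀)/ln(z₁/z₀) = 5.72 × 10.7920/9.6020 = 6.4289 m/s
ΔV/Δz = (6.4289 − 5.72)/(35.5 − 10.8) = 0.7089/24.7000 = 0.02870 m/s/m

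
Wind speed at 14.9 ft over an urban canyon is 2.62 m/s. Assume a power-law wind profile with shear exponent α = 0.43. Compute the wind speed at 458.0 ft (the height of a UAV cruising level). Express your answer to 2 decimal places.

Power-law profile: V₂ = V₁ · (z₂/z₁)^α
V₂ = 2.62 × (458.0/14.9)^0.43 = 2.62 × (30.7383)^0.43
    = 2.62 × 4.3622 = 11.4289 m/s

11.43 m/s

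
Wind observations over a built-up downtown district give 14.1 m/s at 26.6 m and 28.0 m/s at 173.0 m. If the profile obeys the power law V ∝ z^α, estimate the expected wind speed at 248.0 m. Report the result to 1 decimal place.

31.9 m/s

First find α: α = ln(V₂/V₁)/ln(z₂/z₁) = ln(28.0/14.1)/ln(173.0/26.6) = 0.68603/1.87238 = 0.3664
Extrapolate from 173.0 m to 248.0 m: V₃ = 28.0 × (248.0/173.0)^0.3664 = 28.0 × 1.1411 = 31.9495 m/s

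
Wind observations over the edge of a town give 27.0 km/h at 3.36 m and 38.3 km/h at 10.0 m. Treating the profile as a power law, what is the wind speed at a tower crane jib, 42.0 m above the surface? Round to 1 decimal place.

First find α: α = ln(V₂/V₁)/ln(z₂/z₁) = ln(38.3/27.0)/ln(10.0/3.36) = 0.34961/1.09064 = 0.3206
Extrapolate from 10.0 m to 42.0 m: V₃ = 38.3 × (42.0/10.0)^0.3206 = 38.3 × 1.5841 = 60.6716 km/h

60.7 km/h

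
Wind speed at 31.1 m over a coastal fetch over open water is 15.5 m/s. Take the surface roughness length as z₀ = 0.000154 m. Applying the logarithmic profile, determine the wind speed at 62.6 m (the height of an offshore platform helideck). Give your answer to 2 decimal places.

Log law: V(z) ∝ ln(z/z₀), so V₂/V₁ = ln(z₂/z₀) / ln(z₁/z₀).
ln(62.6/0.000154) = 12.9153, ln(31.1/0.000154) = 12.2158
V₂ = 15.5 × 12.9153/12.2158 = 15.5 × 1.0573 = 16.3876 m/s

16.39 m/s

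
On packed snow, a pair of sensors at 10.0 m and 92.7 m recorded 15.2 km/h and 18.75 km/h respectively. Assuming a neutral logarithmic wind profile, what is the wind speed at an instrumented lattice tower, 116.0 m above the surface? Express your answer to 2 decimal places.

19.11 km/h

Log law: V ∝ ln(z/z₀). From the pair, with r = V₁/V₂ = 0.81067,
ln z₀ = (ln z₁ − r·ln z₂)/(1 − r) = (2.3026 − 0.81067×4.5294)/0.18933 = -7.2318 → z₀ = 0.0007232 m
V₃ = V₁ · ln(z₃/z₀)/ln(z₁/z₀) = 15.2 × 11.9854/9.5344 = 19.1075 km/h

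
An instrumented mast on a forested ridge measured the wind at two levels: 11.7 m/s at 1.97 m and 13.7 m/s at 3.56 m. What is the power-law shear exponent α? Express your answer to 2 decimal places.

Power law: V₂/V₁ = (z₂/z₁)^α ⇒ α = ln(V₂/V₁) / ln(z₂/z₁)
α = ln(13.7/11.7) / ln(3.56/1.97) = ln(1.1709) / ln(1.8071)
  = 0.15781 / 0.59173 = 0.26669

α ≈ 0.27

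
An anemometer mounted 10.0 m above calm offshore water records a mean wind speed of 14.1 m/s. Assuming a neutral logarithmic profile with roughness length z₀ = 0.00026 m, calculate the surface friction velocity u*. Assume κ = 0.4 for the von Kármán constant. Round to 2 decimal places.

Log law: V(z) = (u*/κ) · ln(z/z₀) ⇒ u* = κ · V / ln(z/z₀)
u* = 0.4 × 14.1 / ln(10.0/0.00026) = 0.4 × 14.1 / 10.5574
   = 5.6400 / 10.5574 = 0.5342 m/s

u* ≈ 0.53 m/s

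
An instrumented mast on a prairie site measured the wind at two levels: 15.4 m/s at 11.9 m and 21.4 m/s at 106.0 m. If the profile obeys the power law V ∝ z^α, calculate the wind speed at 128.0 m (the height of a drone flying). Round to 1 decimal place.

First find α: α = ln(V₂/V₁)/ln(z₂/z₁) = ln(21.4/15.4)/ln(106.0/11.9) = 0.32902/2.18690 = 0.1505
Extrapolate from 106.0 m to 128.0 m: V₃ = 21.4 × (128.0/106.0)^0.1505 = 21.4 × 1.0288 = 22.0159 m/s

22.0 m/s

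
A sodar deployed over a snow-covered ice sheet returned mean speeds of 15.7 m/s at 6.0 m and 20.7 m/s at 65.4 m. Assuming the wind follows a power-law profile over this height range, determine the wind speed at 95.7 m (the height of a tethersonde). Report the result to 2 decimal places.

First find α: α = ln(V₂/V₁)/ln(z₂/z₁) = ln(20.7/15.7)/ln(65.4/6.0) = 0.27647/2.38876 = 0.1157
Extrapolate from 65.4 m to 95.7 m: V₃ = 20.7 × (95.7/65.4)^0.1157 = 20.7 × 1.0450 = 21.6325 m/s

21.63 m/s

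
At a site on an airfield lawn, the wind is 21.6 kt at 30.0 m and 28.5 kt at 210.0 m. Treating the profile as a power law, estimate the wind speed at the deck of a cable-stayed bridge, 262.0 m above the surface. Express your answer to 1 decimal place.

First find α: α = ln(V₂/V₁)/ln(z₂/z₁) = ln(28.5/21.6)/ln(210.0/30.0) = 0.27721/1.94591 = 0.1425
Extrapolate from 210.0 m to 262.0 m: V₃ = 28.5 × (262.0/210.0)^0.1425 = 28.5 × 1.0320 = 29.4125 kt

29.4 kt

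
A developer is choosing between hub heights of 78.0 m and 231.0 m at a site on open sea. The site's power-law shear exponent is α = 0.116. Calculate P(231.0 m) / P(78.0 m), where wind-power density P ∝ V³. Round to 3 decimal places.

Speed ratio: V_B/V_A = (z_B/z_A)^α = (231.0/78.0)^0.116 = (2.9615)^0.116 = 1.13422
Power-density ratio: P_B/P_A = (V_B/V_A)³ = (1.13422)³ = 1.45911

1.459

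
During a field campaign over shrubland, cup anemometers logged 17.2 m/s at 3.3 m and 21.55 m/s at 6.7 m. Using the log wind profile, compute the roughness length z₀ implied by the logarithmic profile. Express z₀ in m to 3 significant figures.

Log law: V(z) ∝ ln(z/z₀). With r = V₁/V₂ = 17.2/21.55 = 0.79814,
r · ln(z₂/z₀) = ln(z₁/z₀) ⇒ ln z₀ = (ln z₁ − r·ln z₂)/(1 − r)
ln z₀ = (1.19392 − 0.79814×1.90211) / 0.20186 = -1.6063
z₀ = exp(-1.6063) = 0.2006 m

z₀ ≈ 0.201 m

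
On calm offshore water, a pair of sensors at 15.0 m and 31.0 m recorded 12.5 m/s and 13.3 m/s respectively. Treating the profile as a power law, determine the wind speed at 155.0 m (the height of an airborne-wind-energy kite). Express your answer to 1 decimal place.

15.3 m/s

First find α: α = ln(V₂/V₁)/ln(z₂/z₁) = ln(13.3/12.5)/ln(31.0/15.0) = 0.06204/0.72594 = 0.0855
Extrapolate from 31.0 m to 155.0 m: V₃ = 13.3 × (155.0/31.0)^0.0855 = 13.3 × 1.1474 = 15.2610 m/s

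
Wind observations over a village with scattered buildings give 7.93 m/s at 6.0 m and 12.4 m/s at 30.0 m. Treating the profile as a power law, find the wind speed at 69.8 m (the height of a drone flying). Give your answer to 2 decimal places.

15.68 m/s

First find α: α = ln(V₂/V₁)/ln(z₂/z₁) = ln(12.4/7.93)/ln(30.0/6.0) = 0.44704/1.60944 = 0.2778
Extrapolate from 30.0 m to 69.8 m: V₃ = 12.4 × (69.8/30.0)^0.2778 = 12.4 × 1.2643 = 15.6779 m/s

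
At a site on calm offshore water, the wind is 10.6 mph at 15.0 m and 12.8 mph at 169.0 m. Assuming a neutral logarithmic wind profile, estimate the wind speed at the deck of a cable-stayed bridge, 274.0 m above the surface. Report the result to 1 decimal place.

13.2 mph

Log law: V ∝ ln(z/z₀). From the pair, with r = V₁/V₂ = 0.82812,
ln z₀ = (ln z₁ − r·ln z₂)/(1 − r) = (2.7081 − 0.82812×5.1299)/0.17188 = -8.9609 → z₀ = 0.0001283 m
V₃ = V₁ · ln(z₃/z₀)/ln(z₁/z₀) = 10.6 × 14.5740/11.6689 = 13.2390 mph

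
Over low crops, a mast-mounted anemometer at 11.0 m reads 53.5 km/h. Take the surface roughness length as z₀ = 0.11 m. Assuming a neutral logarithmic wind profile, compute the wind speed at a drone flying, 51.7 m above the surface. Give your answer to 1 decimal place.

71.5 km/h

Log law: V(z) ∝ ln(z/z₀), so V₂/V₁ = ln(z₂/z₀) / ln(z₁/z₀).
ln(51.7/0.11) = 6.1527, ln(11.0/0.11) = 4.6052
V₂ = 53.5 × 6.1527/4.6052 = 53.5 × 1.3360 = 71.4786 km/h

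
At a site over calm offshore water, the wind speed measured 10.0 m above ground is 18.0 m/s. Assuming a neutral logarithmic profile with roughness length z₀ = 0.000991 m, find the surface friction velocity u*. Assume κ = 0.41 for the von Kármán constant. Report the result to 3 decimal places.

Log law: V(z) = (u*/κ) · ln(z/z₀) ⇒ u* = κ · V / ln(z/z₀)
u* = 0.41 × 18.0 / ln(10.0/0.000991) = 0.41 × 18.0 / 9.2194
   = 7.3800 / 9.2194 = 0.8005 m/s

u* ≈ 0.800 m/s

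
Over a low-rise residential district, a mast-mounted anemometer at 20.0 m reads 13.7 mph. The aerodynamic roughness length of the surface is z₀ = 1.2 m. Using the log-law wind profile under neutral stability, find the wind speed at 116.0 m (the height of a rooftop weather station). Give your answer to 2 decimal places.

Log law: V(z) ∝ ln(z/z₀), so V₂/V₁ = ln(z₂/z₀) / ln(z₁/z₀).
ln(116.0/1.2) = 4.5713, ln(20.0/1.2) = 2.8134
V₂ = 13.7 × 4.5713/2.8134 = 13.7 × 1.6248 = 22.2599 mph

22.26 mph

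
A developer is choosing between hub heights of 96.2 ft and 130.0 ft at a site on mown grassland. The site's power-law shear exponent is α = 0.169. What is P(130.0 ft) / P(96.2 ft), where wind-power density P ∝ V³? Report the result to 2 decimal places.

1.16

Speed ratio: V_B/V_A = (z_B/z_A)^α = (130.0/96.2)^0.169 = (1.3514)^0.169 = 1.05220
Power-density ratio: P_B/P_A = (V_B/V_A)³ = (1.05220)³ = 1.16493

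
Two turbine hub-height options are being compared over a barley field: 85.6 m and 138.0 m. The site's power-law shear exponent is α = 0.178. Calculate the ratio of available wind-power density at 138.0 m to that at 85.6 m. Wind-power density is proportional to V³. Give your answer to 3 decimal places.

Speed ratio: V_B/V_A = (z_B/z_A)^α = (138.0/85.6)^0.178 = (1.6121)^0.178 = 1.08872
Power-density ratio: P_B/P_A = (V_B/V_A)³ = (1.08872)³ = 1.29049

1.290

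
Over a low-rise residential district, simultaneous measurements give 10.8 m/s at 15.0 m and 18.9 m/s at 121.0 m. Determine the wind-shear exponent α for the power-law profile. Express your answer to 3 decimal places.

α ≈ 0.268

Power law: V₂/V₁ = (z₂/z₁)^α ⇒ α = ln(V₂/V₁) / ln(z₂/z₁)
α = ln(18.9/10.8) / ln(121.0/15.0) = ln(1.7500) / ln(8.0667)
  = 0.55962 / 2.08774 = 0.26805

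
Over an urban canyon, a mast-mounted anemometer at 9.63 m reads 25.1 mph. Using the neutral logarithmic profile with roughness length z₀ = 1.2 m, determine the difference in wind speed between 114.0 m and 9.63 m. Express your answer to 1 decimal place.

Log law: V₂ = V₁ · ln(z₂/z₀)/ln(z₁/z₀) = 25.1 × 4.5539/2.0826 = 54.8854 mph
ΔV = 54.8854 − 25.1 = 29.7854 mph

29.8 mph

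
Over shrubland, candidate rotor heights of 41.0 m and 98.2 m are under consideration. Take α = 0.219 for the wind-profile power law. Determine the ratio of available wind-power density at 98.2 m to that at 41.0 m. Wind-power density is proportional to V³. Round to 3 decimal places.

Speed ratio: V_B/V_A = (z_B/z_A)^α = (98.2/41.0)^0.219 = (2.3951)^0.219 = 1.21080
Power-density ratio: P_B/P_A = (V_B/V_A)³ = (1.21080)³ = 1.77508

1.775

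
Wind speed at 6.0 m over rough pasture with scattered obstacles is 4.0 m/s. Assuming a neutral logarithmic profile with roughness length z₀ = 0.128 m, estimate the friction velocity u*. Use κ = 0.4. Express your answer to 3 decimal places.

u* ≈ 0.416 m/s

Log law: V(z) = (u*/κ) · ln(z/z₀) ⇒ u* = κ · V / ln(z/z₀)
u* = 0.4 × 4.0 / ln(6.0/0.128) = 0.4 × 4.0 / 3.8475
   = 1.6000 / 3.8475 = 0.4159 m/s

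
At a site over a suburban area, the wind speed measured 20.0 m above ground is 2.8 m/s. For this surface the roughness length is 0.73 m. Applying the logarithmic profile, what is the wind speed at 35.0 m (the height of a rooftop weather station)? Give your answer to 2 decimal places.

3.27 m/s

Log law: V(z) ∝ ln(z/z₀), so V₂/V₁ = ln(z₂/z₀) / ln(z₁/z₀).
ln(35.0/0.73) = 3.8701, ln(20.0/0.73) = 3.3104
V₂ = 2.8 × 3.8701/3.3104 = 2.8 × 1.1690 = 3.2733 m/s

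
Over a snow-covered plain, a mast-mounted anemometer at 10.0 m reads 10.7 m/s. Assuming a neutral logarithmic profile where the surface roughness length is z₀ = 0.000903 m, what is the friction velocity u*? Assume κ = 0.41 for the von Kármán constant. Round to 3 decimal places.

u* ≈ 0.471 m/s

Log law: V(z) = (u*/κ) · ln(z/z₀) ⇒ u* = κ · V / ln(z/z₀)
u* = 0.41 × 10.7 / ln(10.0/0.000903) = 0.41 × 10.7 / 9.3124
   = 4.3870 / 9.3124 = 0.4711 m/s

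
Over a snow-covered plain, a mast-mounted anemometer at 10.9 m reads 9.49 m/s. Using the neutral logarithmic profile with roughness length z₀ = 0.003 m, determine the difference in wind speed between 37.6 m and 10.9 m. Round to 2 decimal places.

1.43 m/s

Log law: V₂ = V₁ · ln(z₂/z₀)/ln(z₁/z₀) = 9.49 × 9.4361/8.1979 = 10.9234 m/s
ΔV = 10.9234 − 9.49 = 1.4334 m/s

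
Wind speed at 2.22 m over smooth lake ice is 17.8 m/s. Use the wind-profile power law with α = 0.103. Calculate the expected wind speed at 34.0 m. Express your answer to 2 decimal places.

Power-law profile: V₂ = V₁ · (z₂/z₁)^α
V₂ = 17.8 × (34.0/2.22)^0.103 = 17.8 × (15.3153)^0.103
    = 17.8 × 1.3245 = 23.5770 m/s

23.58 m/s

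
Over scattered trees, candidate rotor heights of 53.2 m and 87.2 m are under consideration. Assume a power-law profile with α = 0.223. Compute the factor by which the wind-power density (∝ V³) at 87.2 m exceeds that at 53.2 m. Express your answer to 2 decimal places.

1.39

Speed ratio: V_B/V_A = (z_B/z_A)^α = (87.2/53.2)^0.223 = (1.6391)^0.223 = 1.11650
Power-density ratio: P_B/P_A = (V_B/V_A)³ = (1.11650)³ = 1.39178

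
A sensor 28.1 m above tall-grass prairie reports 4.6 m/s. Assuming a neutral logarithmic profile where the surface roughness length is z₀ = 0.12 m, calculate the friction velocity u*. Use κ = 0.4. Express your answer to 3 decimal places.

u* ≈ 0.337 m/s

Log law: V(z) = (u*/κ) · ln(z/z₀) ⇒ u* = κ · V / ln(z/z₀)
u* = 0.4 × 4.6 / ln(28.1/0.12) = 0.4 × 4.6 / 5.4560
   = 1.8400 / 5.4560 = 0.3372 m/s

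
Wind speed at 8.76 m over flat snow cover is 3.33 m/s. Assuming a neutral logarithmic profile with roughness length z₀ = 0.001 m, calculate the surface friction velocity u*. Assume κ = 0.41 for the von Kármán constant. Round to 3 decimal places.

Log law: V(z) = (u*/κ) · ln(z/z₀) ⇒ u* = κ · V / ln(z/z₀)
u* = 0.41 × 3.33 / ln(8.76/0.001) = 0.41 × 3.33 / 9.0780
   = 1.3653 / 9.0780 = 0.1504 m/s

u* ≈ 0.150 m/s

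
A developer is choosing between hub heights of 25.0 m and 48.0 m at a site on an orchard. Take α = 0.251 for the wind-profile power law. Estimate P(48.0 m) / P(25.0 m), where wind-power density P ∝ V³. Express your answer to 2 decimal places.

Speed ratio: V_B/V_A = (z_B/z_A)^α = (48.0/25.0)^0.251 = (1.9200)^0.251 = 1.17790
Power-density ratio: P_B/P_A = (V_B/V_A)³ = (1.17790)³ = 1.63428

1.63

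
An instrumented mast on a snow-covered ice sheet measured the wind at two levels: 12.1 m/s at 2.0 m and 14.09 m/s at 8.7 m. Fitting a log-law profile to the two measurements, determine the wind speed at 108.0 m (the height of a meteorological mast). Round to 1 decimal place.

17.5 m/s

Log law: V ∝ ln(z/z₀). From the pair, with r = V₁/V₂ = 0.85877,
ln z₀ = (ln z₁ − r·ln z₂)/(1 − r) = (0.6931 − 0.85877×2.1633)/0.14123 = -8.2461 → z₀ = 0.0002623 m
V₃ = V₁ · ln(z₃/z₀)/ln(z₁/z₀) = 12.1 × 12.9282/8.9393 = 17.4994 m/s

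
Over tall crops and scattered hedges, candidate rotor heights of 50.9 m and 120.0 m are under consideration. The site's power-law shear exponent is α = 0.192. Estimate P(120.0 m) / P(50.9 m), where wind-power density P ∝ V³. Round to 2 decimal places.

1.64

Speed ratio: V_B/V_A = (z_B/z_A)^α = (120.0/50.9)^0.192 = (2.3576)^0.192 = 1.17900
Power-density ratio: P_B/P_A = (V_B/V_A)³ = (1.17900)³ = 1.63885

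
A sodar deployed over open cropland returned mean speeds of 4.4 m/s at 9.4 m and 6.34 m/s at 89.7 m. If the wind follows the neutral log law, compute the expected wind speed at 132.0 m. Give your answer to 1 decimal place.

6.7 m/s

Log law: V ∝ ln(z/z₀). From the pair, with r = V₁/V₂ = 0.69401,
ln z₀ = (ln z₁ − r·ln z₂)/(1 − r) = (2.2407 − 0.69401×4.4965)/0.30599 = -2.8754 → z₀ = 0.05639 m
V₃ = V₁ · ln(z₃/z₀)/ln(z₁/z₀) = 4.4 × 7.7583/5.1162 = 6.6723 m/s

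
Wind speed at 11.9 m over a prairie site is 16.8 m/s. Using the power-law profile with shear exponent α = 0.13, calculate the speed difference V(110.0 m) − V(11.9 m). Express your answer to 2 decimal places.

Power law: V₂ = V₁ · (z₂/z₁)^α = 16.8 × (9.2437)^0.13 = 22.4321 m/s
ΔV = 22.4321 − 16.8 = 5.6321 m/s

5.63 m/s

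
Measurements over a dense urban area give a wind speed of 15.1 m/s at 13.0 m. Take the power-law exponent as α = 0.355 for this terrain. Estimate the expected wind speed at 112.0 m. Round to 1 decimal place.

32.4 m/s

Power-law profile: V₂ = V₁ · (z₂/z₁)^α
V₂ = 15.1 × (112.0/13.0)^0.355 = 15.1 × (8.6154)^0.355
    = 15.1 × 2.1479 = 32.4339 m/s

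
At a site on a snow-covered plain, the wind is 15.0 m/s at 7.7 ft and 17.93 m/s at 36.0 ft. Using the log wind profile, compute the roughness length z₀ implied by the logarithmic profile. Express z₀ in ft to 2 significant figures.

Log law: V(z) ∝ ln(z/z₀). With r = V₁/V₂ = 15.0/17.93 = 0.83659,
r · ln(z₂/z₀) = ln(z₁/z₀) ⇒ ln z₀ = (ln z₁ − r·ln z₂)/(1 − r)
ln z₀ = (2.04122 − 0.83659×3.58352) / 0.16341 = -5.8545
z₀ = exp(-5.8545) = 0.002867 ft

z₀ ≈ 0.0029 ft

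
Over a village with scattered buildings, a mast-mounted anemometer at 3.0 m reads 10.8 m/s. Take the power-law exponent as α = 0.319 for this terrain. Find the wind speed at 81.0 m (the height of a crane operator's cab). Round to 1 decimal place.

30.9 m/s

Power-law profile: V₂ = V₁ · (z₂/z₁)^α
V₂ = 10.8 × (81.0/3.0)^0.319 = 10.8 × (27.0000)^0.319
    = 10.8 × 2.8616 = 30.9050 m/s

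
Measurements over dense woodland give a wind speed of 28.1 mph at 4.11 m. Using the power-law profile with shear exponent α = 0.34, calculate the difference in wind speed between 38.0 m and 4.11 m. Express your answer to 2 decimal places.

31.76 mph

Power law: V₂ = V₁ · (z₂/z₁)^α = 28.1 × (9.2457)^0.34 = 59.8586 mph
ΔV = 59.8586 − 28.1 = 31.7586 mph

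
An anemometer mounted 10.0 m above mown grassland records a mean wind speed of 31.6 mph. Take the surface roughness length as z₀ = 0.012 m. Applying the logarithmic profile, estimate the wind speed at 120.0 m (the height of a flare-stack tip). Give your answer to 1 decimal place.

Log law: V(z) ∝ ln(z/z₀), so V₂/V₁ = ln(z₂/z₀) / ln(z₁/z₀).
ln(120.0/0.012) = 9.2103, ln(10.0/0.012) = 6.7254
V₂ = 31.6 × 9.2103/6.7254 = 31.6 × 1.3695 = 43.2755 mph

43.3 mph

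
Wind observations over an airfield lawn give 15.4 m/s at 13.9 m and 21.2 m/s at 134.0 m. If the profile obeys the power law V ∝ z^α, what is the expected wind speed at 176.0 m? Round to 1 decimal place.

First find α: α = ln(V₂/V₁)/ln(z₂/z₁) = ln(21.2/15.4)/ln(134.0/13.9) = 0.31963/2.26595 = 0.1411
Extrapolate from 134.0 m to 176.0 m: V₃ = 21.2 × (176.0/134.0)^0.1411 = 21.2 × 1.0392 = 22.0312 m/s

22.0 m/s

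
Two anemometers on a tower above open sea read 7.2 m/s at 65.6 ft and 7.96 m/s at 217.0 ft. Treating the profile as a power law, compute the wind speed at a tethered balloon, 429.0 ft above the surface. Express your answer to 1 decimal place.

First find α: α = ln(V₂/V₁)/ln(z₂/z₁) = ln(7.96/7.2)/ln(217.0/65.6) = 0.10035/1.19632 = 0.0839
Extrapolate from 217.0 ft to 429.0 ft: V₃ = 7.96 × (429.0/217.0)^0.0839 = 7.96 × 1.0588 = 8.4283 m/s

8.4 m/s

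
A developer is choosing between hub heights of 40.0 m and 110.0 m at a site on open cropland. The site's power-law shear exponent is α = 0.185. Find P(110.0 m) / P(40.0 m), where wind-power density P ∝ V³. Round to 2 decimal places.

1.75

Speed ratio: V_B/V_A = (z_B/z_A)^α = (110.0/40.0)^0.185 = (2.7500)^0.185 = 1.20580
Power-density ratio: P_B/P_A = (V_B/V_A)³ = (1.20580)³ = 1.75319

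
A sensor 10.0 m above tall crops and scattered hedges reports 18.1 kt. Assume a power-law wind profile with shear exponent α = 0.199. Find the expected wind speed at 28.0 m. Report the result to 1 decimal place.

22.2 kt

Power-law profile: V₂ = V₁ · (z₂/z₁)^α
V₂ = 18.1 × (28.0/10.0)^0.199 = 18.1 × (2.8000)^0.199
    = 18.1 × 1.2274 = 22.2159 kt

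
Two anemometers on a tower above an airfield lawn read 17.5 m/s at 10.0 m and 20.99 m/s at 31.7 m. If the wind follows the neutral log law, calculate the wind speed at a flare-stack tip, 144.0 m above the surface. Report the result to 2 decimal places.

Log law: V ∝ ln(z/z₀). From the pair, with r = V₁/V₂ = 0.83373,
ln z₀ = (ln z₁ − r·ln z₂)/(1 − r) = (2.3026 − 0.83373×3.4563)/0.16627 = -3.4826 → z₀ = 0.03073 m
V₃ = V₁ · ln(z₃/z₀)/ln(z₁/z₀) = 17.5 × 8.4524/5.7852 = 25.5683 m/s

25.57 m/s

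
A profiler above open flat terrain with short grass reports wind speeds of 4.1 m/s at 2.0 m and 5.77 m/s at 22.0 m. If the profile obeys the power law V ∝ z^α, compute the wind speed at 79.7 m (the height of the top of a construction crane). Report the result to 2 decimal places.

First find α: α = ln(V₂/V₁)/ln(z₂/z₁) = ln(5.77/4.1)/ln(22.0/2.0) = 0.34169/2.39790 = 0.1425
Extrapolate from 22.0 m to 79.7 m: V₃ = 5.77 × (79.7/22.0)^0.1425 = 5.77 × 1.2013 = 6.9316 m/s

6.93 m/s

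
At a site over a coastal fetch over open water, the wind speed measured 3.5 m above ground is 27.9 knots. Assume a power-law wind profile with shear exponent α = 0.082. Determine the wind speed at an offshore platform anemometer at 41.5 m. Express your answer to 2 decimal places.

34.17 knots

Power-law profile: V₂ = V₁ · (z₂/z₁)^α
V₂ = 27.9 × (41.5/3.5)^0.082 = 27.9 × (11.8571)^0.082
    = 27.9 × 1.2248 = 34.1720 knots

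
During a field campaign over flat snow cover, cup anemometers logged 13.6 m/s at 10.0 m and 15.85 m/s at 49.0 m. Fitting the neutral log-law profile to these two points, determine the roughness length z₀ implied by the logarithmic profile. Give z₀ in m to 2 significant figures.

Log law: V(z) ∝ ln(z/z₀). With r = V₁/V₂ = 13.6/15.85 = 0.85804,
r · ln(z₂/z₀) = ln(z₁/z₀) ⇒ ln z₀ = (ln z₁ − r·ln z₂)/(1 − r)
ln z₀ = (2.30259 − 0.85804×3.89182) / 0.14196 = -7.3035
z₀ = exp(-7.3035) = 0.0006732 m

z₀ ≈ 0.00067 m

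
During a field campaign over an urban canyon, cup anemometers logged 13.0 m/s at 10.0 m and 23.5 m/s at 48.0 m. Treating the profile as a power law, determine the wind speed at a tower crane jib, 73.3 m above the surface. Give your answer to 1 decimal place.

27.6 m/s

First find α: α = ln(V₂/V₁)/ln(z₂/z₁) = ln(23.5/13.0)/ln(48.0/10.0) = 0.59205/1.56862 = 0.3774
Extrapolate from 48.0 m to 73.3 m: V₃ = 23.5 × (73.3/48.0)^0.3774 = 23.5 × 1.1733 = 27.5717 m/s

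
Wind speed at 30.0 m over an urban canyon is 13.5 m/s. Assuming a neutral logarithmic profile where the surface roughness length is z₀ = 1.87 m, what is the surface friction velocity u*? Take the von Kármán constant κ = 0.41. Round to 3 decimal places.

u* ≈ 1.994 m/s

Log law: V(z) = (u*/κ) · ln(z/z₀) ⇒ u* = κ · V / ln(z/z₀)
u* = 0.41 × 13.5 / ln(30.0/1.87) = 0.41 × 13.5 / 2.7753
   = 5.5350 / 2.7753 = 1.9944 m/s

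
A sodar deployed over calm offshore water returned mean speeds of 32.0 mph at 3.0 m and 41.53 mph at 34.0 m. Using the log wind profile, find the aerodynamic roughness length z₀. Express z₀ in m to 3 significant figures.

z₀ ≈ 0.000865 m

Log law: V(z) ∝ ln(z/z₀). With r = V₁/V₂ = 32.0/41.53 = 0.77053,
r · ln(z₂/z₀) = ln(z₁/z₀) ⇒ ln z₀ = (ln z₁ − r·ln z₂)/(1 − r)
ln z₀ = (1.09861 − 0.77053×3.52636) / 0.22947 = -7.0533
z₀ = exp(-7.0533) = 0.0008645 m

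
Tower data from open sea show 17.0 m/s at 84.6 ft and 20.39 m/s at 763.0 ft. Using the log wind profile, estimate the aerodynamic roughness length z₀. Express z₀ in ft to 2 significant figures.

Log law: V(z) ∝ ln(z/z₀). With r = V₁/V₂ = 17.0/20.39 = 0.83374,
r · ln(z₂/z₀) = ln(z₁/z₀) ⇒ ln z₀ = (ln z₁ − r·ln z₂)/(1 − r)
ln z₀ = (4.43793 − 0.83374×6.63726) / 0.16626 = -6.5911
z₀ = exp(-6.5911) = 0.001372 ft

z₀ ≈ 0.0014 ft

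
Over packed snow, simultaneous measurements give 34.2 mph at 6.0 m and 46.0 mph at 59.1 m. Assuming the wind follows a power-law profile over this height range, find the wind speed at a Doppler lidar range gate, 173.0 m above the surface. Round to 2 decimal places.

First find α: α = ln(V₂/V₁)/ln(z₂/z₁) = ln(46.0/34.2)/ln(59.1/6.0) = 0.29642/2.28747 = 0.1296
Extrapolate from 59.1 m to 173.0 m: V₃ = 46.0 × (173.0/59.1)^0.1296 = 46.0 × 1.1493 = 52.8692 mph

52.87 mph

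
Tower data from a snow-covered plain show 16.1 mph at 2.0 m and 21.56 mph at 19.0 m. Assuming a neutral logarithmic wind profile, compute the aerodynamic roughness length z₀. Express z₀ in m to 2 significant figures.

Log law: V(z) ∝ ln(z/z₀). With r = V₁/V₂ = 16.1/21.56 = 0.74675,
r · ln(z₂/z₀) = ln(z₁/z₀) ⇒ ln z₀ = (ln z₁ − r·ln z₂)/(1 − r)
ln z₀ = (0.69315 − 0.74675×2.94444) / 0.25325 = -5.9453
z₀ = exp(-5.9453) = 0.002618 m

z₀ ≈ 0.0026 m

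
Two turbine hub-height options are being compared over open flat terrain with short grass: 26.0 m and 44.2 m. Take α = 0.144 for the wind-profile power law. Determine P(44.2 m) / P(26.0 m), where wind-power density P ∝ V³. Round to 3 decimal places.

Speed ratio: V_B/V_A = (z_B/z_A)^α = (44.2/26.0)^0.144 = (1.7000)^0.144 = 1.07941
Power-density ratio: P_B/P_A = (V_B/V_A)³ = (1.07941)³ = 1.25763

1.258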